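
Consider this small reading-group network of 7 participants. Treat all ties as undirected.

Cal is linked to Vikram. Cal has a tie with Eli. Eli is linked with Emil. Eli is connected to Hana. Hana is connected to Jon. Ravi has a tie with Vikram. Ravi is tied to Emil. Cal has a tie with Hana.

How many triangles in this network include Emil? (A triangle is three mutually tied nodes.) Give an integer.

Emil's neighbors are Eli and Ravi, but none of them are tied to each other, so no triangle contains Emil.

0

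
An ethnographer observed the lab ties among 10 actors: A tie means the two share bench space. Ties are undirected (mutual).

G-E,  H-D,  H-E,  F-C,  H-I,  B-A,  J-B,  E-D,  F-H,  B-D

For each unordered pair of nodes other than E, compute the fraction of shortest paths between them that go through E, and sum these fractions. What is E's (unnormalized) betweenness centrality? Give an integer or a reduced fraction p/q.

8

Pairs whose geodesics pass through E — H–G: 1; G–D: 1; G–C: 1; G–A: 1; G–J: 1; G–B: 1; G–F: 1; G–I: 1.
All other pairs contribute 0.
Summing the contributions gives betweenness(E) = 8.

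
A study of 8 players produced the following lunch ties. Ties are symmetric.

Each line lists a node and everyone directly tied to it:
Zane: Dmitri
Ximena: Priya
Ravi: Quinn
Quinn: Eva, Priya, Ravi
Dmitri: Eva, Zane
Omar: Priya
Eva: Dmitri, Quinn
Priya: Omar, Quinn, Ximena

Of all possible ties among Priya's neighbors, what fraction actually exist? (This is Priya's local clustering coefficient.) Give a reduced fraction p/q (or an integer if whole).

0

Priya's neighbors: Omar, Quinn, and Ximena (k = 3).
Possible neighbor pairs: C(3,2) = 3. Edges among them: none → e = 0.
Clustering(Priya) = 0/3 = 0.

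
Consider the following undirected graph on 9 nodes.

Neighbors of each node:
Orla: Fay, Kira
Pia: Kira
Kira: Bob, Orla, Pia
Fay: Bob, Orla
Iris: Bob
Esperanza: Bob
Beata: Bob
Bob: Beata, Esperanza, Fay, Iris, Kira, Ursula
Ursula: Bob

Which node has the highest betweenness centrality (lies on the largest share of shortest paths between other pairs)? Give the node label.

Unnormalized betweenness of each node: Beata:0, Bob:23, Esperanza:0, Fay:5/2, Iris:0, Kira:19/2, Orla:1, Pia:0, Ursula:0.
Bob has the largest value, 23, making it the main broker — the node through which the most shortest paths run.

Bob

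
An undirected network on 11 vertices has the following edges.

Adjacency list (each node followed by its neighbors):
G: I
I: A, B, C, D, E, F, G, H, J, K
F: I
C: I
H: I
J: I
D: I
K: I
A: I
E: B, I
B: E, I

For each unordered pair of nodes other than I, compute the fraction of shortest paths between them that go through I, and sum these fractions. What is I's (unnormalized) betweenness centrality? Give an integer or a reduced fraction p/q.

Pairs whose geodesics pass through I — G–F: 1; G–K: 1; G–H: 1; G–J: 1; G–E: 1; G–B: 1; G–D: 1; G–C: 1; G–A: 1; F–K: 1; F–H: 1; F–J: 1; F–E: 1; F–B: 1 … (+30 more pairs).
All other pairs contribute 0.
Summing the contributions gives betweenness(I) = 44.

44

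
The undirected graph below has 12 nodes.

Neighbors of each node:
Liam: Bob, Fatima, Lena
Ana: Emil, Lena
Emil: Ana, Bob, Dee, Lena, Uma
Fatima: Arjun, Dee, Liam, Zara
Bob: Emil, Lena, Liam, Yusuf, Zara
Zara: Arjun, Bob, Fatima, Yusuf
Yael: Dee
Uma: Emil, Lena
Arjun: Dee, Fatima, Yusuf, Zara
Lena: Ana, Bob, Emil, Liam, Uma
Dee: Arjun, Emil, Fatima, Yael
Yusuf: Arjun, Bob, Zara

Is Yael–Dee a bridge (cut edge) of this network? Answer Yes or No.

Yes

Without the Yael–Dee edge there is no alternate route between Yael and Dee, so the network disconnects. It is a bridge.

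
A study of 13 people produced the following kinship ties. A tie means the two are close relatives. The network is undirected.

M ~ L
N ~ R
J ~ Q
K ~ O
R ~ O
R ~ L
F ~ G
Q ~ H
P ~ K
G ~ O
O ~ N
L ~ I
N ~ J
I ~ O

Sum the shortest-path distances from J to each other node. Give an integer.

32

Distances from J: F:4, G:3, H:2, I:3, K:3, L:3, M:4, N:1, O:2, P:4, Q:1, R:2.
Sum = 4 + 3 + 2 + 3 + 3 + 3 + 4 + 1 + 2 + 4 + 1 + 2 = 32.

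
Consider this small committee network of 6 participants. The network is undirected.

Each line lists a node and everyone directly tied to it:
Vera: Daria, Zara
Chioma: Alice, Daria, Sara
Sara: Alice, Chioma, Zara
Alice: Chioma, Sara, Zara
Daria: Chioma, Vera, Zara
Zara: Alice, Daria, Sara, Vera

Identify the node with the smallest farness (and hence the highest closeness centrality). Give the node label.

Farness (sum of distances to all others) for each node — Alice:7, Chioma:7, Daria:7, Sara:7, Vera:8, Zara:6.
The smallest farness is 6, for Zara, so Zara has the highest closeness.

Zara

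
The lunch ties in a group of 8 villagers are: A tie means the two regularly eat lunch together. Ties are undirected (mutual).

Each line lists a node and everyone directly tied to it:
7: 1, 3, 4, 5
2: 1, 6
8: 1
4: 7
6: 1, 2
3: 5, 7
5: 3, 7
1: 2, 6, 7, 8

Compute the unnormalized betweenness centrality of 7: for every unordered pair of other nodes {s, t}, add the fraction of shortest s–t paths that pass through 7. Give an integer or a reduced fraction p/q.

14

Pairs whose geodesics pass through 7 — 2–5: 1; 2–3: 1; 2–4: 1; 5–4: 1; 5–6: 1; 5–8: 1; 5–1: 1; 3–4: 1; 3–6: 1; 3–8: 1; 3–1: 1; 4–6: 1; 4–8: 1; 4–1: 1.
All other pairs contribute 0.
Summing the contributions gives betweenness(7) = 14.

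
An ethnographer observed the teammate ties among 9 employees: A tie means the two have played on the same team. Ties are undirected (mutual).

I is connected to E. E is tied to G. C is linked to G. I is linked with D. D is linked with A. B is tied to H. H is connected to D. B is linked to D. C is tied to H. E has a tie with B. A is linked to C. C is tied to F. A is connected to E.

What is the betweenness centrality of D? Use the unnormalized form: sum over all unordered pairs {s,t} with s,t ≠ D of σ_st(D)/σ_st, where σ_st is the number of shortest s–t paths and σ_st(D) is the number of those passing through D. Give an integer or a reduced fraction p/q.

Pairs whose geodesics pass through D — F–I: 2/4; H–A: 1/2; H–I: 1; A–B: 1/2; A–I: 1/2; B–I: 1/2; C–I: 2/4.
All other pairs contribute 0.
Summing the contributions gives betweenness(D) = 4.

4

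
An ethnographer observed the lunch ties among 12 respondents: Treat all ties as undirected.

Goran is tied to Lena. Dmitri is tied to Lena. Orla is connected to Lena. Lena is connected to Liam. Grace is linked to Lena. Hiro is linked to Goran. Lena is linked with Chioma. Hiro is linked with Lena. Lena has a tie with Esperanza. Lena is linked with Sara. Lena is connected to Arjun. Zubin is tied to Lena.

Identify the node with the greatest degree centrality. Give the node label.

Lena

Degrees — Arjun:1, Chioma:1, Dmitri:1, Esperanza:1, Goran:2, Grace:1, Hiro:2, Lena:11, Liam:1, Orla:1, Sara:1, Zubin:1.
The maximum is 11, attained only by Lena.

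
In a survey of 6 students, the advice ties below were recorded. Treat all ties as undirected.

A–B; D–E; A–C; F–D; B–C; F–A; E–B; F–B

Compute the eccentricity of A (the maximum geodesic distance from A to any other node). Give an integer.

Distances from A: B:1, C:1, D:2, E:2, F:1.
The largest is 2 (to E and D), so the eccentricity of A is 2.

2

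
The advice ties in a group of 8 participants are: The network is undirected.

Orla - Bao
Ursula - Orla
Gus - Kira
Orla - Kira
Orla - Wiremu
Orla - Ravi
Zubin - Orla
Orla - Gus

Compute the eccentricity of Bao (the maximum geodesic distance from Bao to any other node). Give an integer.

Distances from Bao: Gus:2, Kira:2, Orla:1, Ravi:2, Ursula:2, Wiremu:2, Zubin:2.
The largest is 2 (to Wiremu, Ursula, Zubin, Ravi, Gus, and Kira), so the eccentricity of Bao is 2.

2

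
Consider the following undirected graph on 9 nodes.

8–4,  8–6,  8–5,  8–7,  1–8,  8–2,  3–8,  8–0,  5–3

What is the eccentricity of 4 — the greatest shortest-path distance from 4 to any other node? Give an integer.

Distances from 4: 0:2, 1:2, 2:2, 3:2, 5:2, 6:2, 7:2, 8:1.
The largest is 2 (to 7, 3, 2, 5, 6, 0, and 1), so the eccentricity of 4 is 2.

2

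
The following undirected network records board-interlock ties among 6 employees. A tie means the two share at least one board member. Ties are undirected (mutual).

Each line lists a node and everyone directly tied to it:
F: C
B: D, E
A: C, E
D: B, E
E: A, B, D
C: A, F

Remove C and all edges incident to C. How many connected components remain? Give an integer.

2

Without C, the remaining ties split the others into: {A, B, D, E}; {F}.
That's 2 separate components.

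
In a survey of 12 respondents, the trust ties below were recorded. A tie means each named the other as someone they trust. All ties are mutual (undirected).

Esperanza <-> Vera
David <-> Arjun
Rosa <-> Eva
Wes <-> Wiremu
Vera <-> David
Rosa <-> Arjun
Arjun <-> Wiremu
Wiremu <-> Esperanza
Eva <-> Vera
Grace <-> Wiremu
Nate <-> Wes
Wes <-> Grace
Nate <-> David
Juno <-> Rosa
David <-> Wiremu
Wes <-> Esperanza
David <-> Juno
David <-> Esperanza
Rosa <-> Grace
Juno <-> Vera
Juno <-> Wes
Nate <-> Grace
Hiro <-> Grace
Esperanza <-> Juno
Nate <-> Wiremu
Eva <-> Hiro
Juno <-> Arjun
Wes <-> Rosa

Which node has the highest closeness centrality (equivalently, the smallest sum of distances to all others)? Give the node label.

Wes

Farness (sum of distances to all others) for each node — Arjun:19, David:17, Esperanza:18, Eva:21, Grace:18, Hiro:24, Juno:17, Nate:19, Rosa:17, Vera:19, Wes:16, Wiremu:17.
The smallest farness is 16, for Wes, so Wes has the highest closeness.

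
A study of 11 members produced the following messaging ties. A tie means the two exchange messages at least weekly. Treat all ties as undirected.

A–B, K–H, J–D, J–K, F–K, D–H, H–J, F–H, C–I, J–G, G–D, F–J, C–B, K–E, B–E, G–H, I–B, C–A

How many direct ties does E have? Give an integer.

2

E is directly tied to B and K. That is 2 neighbors, so the degree of E is 2.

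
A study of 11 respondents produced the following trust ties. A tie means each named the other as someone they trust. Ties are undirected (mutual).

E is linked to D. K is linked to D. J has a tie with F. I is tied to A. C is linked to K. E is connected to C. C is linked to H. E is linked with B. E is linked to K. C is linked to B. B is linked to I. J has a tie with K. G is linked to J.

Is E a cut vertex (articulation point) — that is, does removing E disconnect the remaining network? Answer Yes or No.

No

Even without E, every remaining node can still reach every other (the residual graph is connected), so E is not a cut vertex.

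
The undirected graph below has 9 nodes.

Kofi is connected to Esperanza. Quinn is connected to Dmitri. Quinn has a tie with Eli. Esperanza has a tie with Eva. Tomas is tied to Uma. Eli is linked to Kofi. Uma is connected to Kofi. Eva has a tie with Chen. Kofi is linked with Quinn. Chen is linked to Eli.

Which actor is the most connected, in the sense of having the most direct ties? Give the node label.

Kofi

Degrees — Chen:2, Dmitri:1, Eli:3, Esperanza:2, Eva:2, Kofi:4, Quinn:3, Tomas:1, Uma:2.
The maximum is 4, attained only by Kofi.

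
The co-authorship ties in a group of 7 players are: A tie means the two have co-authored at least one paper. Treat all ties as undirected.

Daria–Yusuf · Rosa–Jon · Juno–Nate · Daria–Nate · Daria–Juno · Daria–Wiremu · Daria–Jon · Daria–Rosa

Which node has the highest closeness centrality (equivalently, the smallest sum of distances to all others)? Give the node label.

Daria

Farness (sum of distances to all others) for each node — Daria:6, Jon:10, Juno:10, Nate:10, Rosa:10, Wiremu:11, Yusuf:11.
The smallest farness is 6, for Daria, so Daria has the highest closeness.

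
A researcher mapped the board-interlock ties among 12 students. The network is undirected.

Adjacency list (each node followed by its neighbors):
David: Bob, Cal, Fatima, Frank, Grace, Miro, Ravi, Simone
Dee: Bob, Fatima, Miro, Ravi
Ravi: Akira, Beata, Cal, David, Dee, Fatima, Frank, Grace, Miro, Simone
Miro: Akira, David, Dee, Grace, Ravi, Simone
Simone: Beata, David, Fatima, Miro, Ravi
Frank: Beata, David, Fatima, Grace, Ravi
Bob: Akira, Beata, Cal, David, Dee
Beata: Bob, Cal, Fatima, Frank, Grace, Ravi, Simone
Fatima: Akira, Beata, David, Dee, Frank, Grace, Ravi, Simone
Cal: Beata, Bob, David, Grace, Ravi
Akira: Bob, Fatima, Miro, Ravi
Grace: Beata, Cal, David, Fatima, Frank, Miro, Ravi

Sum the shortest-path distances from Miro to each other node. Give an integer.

16

Distances from Miro: Akira:1, Beata:2, Bob:2, Cal:2, David:1, Dee:1, Fatima:2, Frank:2, Grace:1, Ravi:1, Simone:1.
Sum = 1 + 2 + 2 + 2 + 1 + 1 + 2 + 2 + 1 + 1 + 1 = 16.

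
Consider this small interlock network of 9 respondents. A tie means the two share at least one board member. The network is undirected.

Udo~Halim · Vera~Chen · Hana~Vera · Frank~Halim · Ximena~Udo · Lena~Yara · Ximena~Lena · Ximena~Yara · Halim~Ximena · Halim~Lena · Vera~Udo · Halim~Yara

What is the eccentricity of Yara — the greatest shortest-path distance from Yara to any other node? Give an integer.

Distances from Yara: Chen:4, Frank:2, Halim:1, Hana:4, Lena:1, Udo:2, Vera:3, Ximena:1.
The largest is 4 (to Hana and Chen), so the eccentricity of Yara is 4.

4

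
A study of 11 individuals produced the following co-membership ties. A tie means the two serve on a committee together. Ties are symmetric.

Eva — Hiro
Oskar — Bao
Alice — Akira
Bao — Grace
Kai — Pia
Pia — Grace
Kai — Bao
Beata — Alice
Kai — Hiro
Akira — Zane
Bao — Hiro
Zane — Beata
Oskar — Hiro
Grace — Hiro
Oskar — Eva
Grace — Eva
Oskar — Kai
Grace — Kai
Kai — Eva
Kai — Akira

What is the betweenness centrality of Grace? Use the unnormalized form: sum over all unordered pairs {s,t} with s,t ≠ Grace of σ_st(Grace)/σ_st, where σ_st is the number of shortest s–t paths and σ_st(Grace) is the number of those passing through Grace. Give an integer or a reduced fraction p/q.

Pairs whose geodesics pass through Grace — Hiro–Pia: 1/2; Eva–Bao: 1/4; Eva–Pia: 1/2; Bao–Pia: 1/2.
All other pairs contribute 0.
Summing the contributions gives betweenness(Grace) = 7/4.

7/4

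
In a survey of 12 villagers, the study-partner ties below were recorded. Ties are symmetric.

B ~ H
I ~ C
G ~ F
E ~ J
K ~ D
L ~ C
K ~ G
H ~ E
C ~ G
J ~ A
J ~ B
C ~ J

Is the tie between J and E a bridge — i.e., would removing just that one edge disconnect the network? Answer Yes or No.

Even without that edge, J still reaches E via J – B – H – E, so the network stays connected. Not a bridge.

No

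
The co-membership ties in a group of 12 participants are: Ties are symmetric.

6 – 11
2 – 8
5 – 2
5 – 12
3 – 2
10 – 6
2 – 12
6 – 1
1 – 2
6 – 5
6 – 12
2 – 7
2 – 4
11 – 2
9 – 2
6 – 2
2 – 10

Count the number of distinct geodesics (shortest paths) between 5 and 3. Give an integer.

The shortest distance is 2, and the only length-2 path is 5–2–3. So there is exactly 1 shortest path.

1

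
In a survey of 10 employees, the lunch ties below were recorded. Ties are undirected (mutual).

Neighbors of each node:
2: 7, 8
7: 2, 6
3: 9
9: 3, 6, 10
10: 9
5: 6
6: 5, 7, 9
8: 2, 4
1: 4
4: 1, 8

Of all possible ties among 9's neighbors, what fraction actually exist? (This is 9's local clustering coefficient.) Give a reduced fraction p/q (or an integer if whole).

0

9's neighbors: 3, 6, and 10 (k = 3).
Possible neighbor pairs: C(3,2) = 3. Edges among them: none → e = 0.
Clustering(9) = 0/3 = 0.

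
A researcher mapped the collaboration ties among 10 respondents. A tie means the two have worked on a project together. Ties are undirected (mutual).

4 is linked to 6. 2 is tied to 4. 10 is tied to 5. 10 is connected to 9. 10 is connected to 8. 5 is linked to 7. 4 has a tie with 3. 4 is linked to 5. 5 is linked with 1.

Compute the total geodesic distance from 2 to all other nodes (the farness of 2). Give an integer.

Distances from 2: 1:3, 3:2, 4:1, 5:2, 6:2, 7:3, 8:4, 9:4, 10:3.
Sum = 3 + 2 + 1 + 2 + 2 + 3 + 4 + 4 + 3 = 24.

24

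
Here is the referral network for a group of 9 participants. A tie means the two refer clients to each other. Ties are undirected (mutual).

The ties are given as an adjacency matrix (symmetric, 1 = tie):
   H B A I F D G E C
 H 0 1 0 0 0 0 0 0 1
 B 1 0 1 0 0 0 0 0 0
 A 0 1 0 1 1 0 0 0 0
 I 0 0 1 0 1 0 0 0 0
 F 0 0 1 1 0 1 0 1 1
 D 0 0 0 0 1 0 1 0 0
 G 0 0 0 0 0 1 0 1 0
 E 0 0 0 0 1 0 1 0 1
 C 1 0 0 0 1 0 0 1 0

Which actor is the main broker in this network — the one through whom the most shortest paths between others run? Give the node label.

F

Unnormalized betweenness of each node: A:14/3, B:3/2, C:16/3, D:11/6, E:25/6, F:79/6, G:1/2, H:11/6, I:0.
F has the largest value, 79/6, making it the main broker — the node through which the most shortest paths run.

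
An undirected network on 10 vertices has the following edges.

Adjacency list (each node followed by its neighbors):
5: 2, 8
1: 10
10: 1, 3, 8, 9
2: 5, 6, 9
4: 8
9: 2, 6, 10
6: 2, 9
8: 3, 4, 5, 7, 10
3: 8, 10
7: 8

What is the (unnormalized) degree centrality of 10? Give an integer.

10 is directly tied to 1, 3, 8, and 9. That is 4 neighbors, so the degree of 10 is 4.

4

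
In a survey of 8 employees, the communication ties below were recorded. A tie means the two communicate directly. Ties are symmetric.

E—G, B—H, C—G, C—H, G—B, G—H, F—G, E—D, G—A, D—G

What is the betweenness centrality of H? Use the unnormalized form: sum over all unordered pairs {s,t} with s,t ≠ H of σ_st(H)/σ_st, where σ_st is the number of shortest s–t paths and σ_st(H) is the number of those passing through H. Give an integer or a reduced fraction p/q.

Pairs whose geodesics pass through H — B–C: 1/2.
All other pairs contribute 0.
Summing the contributions gives betweenness(H) = 1/2.

1/2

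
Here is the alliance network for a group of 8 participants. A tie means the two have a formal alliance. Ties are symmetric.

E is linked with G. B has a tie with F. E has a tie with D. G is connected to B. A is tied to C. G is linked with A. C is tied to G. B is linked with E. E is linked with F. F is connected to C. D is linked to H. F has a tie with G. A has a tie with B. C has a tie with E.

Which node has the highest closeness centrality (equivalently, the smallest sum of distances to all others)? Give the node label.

Farness (sum of distances to all others) for each node — A:14, B:11, C:11, D:13, E:9, F:11, G:10, H:19.
The smallest farness is 9, for E, so E has the highest closeness.

E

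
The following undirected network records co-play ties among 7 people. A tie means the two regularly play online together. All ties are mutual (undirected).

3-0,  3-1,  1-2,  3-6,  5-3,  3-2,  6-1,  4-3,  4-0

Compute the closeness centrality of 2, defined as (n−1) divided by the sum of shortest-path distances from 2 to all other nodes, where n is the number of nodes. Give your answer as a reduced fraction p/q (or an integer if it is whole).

3/5

Distances from 2: 0:2, 1:1, 3:1, 4:2, 5:2, 6:2. Sum = 10.
n = 7, so closeness = 6/10 = 3/5.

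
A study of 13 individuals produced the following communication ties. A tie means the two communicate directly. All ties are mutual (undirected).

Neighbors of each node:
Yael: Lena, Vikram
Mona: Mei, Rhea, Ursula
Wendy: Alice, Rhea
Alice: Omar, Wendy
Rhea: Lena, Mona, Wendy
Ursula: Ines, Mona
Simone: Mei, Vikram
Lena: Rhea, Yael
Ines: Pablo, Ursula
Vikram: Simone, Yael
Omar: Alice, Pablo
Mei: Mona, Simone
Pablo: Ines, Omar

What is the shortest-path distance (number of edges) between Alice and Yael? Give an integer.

4

One shortest route is Alice – Wendy – Rhea – Lena – Yael, which uses 4 edges, and at distance 3 from Alice we only reach {Ines, Lena, Mona}, which does not include Yael. So d(Alice,Yael) = 4.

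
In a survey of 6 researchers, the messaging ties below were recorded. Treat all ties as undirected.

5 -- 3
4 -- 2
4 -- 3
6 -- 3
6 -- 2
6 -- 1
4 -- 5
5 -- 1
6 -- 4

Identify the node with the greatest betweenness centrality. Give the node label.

Unnormalized betweenness of each node: 1:1/3, 2:0, 3:1/3, 4:11/6, 5:1, 6:5/2.
6 has the largest value, 5/2, making it the main broker — the node through which the most shortest paths run.

6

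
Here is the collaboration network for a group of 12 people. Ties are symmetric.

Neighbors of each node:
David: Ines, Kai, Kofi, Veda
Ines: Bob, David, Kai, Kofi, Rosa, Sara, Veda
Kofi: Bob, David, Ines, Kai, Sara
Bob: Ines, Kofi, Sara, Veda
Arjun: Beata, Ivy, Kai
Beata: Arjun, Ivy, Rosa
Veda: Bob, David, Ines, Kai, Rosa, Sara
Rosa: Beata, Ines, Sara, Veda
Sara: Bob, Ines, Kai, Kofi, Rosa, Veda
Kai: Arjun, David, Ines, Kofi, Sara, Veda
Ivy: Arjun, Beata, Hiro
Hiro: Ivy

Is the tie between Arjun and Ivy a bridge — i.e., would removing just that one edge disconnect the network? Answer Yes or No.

No

Even without that edge, Arjun still reaches Ivy via Arjun – Beata – Ivy, so the network stays connected. Not a bridge.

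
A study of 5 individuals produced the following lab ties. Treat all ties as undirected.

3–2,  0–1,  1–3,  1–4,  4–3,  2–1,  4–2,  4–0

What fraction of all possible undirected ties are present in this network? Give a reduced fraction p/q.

There are 8 edges and 5 nodes, so the maximum possible is C(5,2) = 10.
Density = 8/10 = 4/5.

4/5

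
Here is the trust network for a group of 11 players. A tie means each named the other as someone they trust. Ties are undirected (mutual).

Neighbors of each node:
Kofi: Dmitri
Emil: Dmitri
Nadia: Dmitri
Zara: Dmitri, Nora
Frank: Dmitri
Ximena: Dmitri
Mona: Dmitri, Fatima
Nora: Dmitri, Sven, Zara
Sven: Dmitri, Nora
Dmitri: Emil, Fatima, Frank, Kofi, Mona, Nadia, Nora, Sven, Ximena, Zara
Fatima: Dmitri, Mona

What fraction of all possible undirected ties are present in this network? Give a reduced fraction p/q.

13/55

There are 13 edges and 11 nodes, so the maximum possible is C(11,2) = 55.
Density = 13/55.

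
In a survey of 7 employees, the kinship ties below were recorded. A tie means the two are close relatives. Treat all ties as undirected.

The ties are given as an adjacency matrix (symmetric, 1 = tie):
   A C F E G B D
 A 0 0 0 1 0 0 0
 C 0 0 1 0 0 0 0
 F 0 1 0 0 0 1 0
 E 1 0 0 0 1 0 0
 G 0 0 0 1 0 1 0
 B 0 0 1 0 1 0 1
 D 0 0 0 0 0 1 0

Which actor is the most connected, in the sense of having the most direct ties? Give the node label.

Degrees — A:1, B:3, C:1, D:1, E:2, F:2, G:2.
The maximum is 3, attained only by B.

B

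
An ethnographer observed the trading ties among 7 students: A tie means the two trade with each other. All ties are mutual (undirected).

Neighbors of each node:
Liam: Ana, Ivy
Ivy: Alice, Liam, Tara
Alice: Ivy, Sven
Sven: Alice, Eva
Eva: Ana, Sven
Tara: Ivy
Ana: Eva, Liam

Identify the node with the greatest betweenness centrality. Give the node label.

Ivy

Unnormalized betweenness of each node: Alice:7/2, Ana:5/2, Eva:2, Ivy:7, Liam:7/2, Sven:5/2, Tara:0.
Ivy has the largest value, 7, making it the main broker — the node through which the most shortest paths run.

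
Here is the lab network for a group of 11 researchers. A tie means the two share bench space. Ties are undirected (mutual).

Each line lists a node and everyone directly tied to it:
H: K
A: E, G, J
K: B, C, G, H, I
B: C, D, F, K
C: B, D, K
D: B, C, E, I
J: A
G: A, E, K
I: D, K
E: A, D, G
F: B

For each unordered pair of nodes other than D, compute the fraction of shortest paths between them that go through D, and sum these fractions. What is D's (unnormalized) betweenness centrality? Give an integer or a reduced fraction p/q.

19/2

Pairs whose geodesics pass through D — F–J: 1/2; F–I: 1/2; F–A: 1/2; F–E: 1; J–I: 1/2; J–C: 1/2; J–B: 1/2; I–C: 1/2; I–A: 1/2; I–E: 1; I–B: 1/2; C–A: 1/2; C–E: 1; A–B: 1/2 … (+1 more pairs).
All other pairs contribute 0.
Summing the contributions gives betweenness(D) = 19/2.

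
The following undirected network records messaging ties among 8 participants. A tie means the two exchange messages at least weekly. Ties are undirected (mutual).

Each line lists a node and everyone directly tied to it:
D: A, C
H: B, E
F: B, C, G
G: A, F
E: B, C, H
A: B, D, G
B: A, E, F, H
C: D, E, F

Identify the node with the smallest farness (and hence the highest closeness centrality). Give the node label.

Farness (sum of distances to all others) for each node — A:11, B:10, C:11, D:13, E:12, F:11, G:14, H:14.
The smallest farness is 10, for B, so B has the highest closeness.

B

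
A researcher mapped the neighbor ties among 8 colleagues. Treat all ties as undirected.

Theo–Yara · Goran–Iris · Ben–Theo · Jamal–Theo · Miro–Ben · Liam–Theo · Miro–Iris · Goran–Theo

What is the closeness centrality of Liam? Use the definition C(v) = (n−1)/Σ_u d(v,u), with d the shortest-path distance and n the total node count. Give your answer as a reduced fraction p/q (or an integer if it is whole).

7/15

Distances from Liam: Ben:2, Goran:2, Iris:3, Jamal:2, Miro:3, Theo:1, Yara:2. Sum = 15.
n = 8, so closeness = 7/15.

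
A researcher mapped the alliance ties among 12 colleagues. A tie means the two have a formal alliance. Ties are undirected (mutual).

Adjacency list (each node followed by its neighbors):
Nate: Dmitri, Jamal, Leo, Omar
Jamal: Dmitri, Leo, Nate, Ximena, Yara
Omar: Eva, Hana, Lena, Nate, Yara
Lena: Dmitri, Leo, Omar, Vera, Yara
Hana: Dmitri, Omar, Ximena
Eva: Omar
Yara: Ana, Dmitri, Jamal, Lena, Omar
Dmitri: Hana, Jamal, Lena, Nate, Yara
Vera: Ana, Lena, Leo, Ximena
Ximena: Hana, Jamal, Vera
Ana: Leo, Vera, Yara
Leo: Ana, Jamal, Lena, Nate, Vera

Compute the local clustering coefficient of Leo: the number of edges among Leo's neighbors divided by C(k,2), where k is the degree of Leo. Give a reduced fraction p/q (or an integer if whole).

Leo's neighbors: Ana, Jamal, Lena, Nate, and Vera (k = 5).
Possible neighbor pairs: C(5,2) = 10. Edges among them: Ana–Vera, Jamal–Nate, Lena–Vera → e = 3.
Clustering(Leo) = 3/10.

3/10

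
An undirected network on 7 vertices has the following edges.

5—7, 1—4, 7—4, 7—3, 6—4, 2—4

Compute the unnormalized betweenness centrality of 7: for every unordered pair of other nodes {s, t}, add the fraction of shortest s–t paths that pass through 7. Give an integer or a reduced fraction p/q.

9

Pairs whose geodesics pass through 7 — 4–3: 1; 4–5: 1; 3–5: 1; 3–1: 1; 3–2: 1; 3–6: 1; 5–1: 1; 5–2: 1; 5–6: 1.
All other pairs contribute 0.
Summing the contributions gives betweenness(7) = 9.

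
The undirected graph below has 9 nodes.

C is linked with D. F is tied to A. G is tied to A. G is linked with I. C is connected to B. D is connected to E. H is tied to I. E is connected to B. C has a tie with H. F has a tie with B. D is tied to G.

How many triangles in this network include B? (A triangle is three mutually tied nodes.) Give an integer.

B's neighbors are C, E, and F, but none of them are tied to each other, so no triangle contains B.

0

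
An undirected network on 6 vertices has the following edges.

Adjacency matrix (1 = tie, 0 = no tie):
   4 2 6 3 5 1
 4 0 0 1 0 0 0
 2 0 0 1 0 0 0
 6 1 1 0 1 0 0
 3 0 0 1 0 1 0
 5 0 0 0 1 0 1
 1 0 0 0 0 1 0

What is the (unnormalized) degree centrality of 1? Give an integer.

1

1 is directly tied to 5. That is 1 neighbor, so the degree of 1 is 1.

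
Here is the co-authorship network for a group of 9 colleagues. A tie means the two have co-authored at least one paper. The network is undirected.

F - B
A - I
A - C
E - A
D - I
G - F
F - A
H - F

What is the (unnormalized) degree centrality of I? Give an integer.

I is directly tied to A and D. That is 2 neighbors, so the degree of I is 2.

2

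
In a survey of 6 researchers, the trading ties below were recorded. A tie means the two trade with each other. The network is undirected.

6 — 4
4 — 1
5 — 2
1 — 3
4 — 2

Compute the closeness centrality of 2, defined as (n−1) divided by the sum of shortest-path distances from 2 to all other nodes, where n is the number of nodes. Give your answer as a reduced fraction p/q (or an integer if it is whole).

Distances from 2: 1:2, 3:3, 4:1, 5:1, 6:2. Sum = 9.
n = 6, so closeness = 5/9.

5/9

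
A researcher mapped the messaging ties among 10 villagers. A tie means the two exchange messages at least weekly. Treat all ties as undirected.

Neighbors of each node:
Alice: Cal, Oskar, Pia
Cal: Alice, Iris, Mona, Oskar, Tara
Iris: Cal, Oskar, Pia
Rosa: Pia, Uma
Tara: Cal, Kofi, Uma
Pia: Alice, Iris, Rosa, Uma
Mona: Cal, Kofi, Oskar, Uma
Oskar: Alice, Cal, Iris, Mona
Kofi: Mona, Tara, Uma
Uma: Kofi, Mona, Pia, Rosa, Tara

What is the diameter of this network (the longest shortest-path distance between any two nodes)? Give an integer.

Eccentricity of each node (its greatest distance to any other): Alice:3, Cal:3, Iris:3, Kofi:3, Mona:2, Oskar:3, Pia:2, Rosa:3, Tara:2, Uma:2.
The maximum eccentricity is 3, realized for instance by the pair Cal–Rosa via Cal – Alice – Pia – Rosa. So the diameter is 3.

3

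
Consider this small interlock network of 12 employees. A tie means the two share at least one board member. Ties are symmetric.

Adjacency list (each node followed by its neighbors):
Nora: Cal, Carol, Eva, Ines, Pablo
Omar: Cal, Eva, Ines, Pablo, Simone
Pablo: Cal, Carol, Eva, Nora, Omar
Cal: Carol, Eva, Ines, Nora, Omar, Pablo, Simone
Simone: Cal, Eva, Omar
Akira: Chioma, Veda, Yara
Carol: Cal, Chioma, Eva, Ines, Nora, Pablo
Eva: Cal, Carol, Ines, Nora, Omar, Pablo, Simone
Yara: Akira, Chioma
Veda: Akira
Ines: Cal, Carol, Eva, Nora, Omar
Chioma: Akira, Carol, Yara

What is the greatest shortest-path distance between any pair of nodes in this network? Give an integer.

Eccentricity of each node (its greatest distance to any other): Akira:4, Cal:4, Carol:3, Chioma:3, Eva:4, Ines:4, Nora:4, Omar:5, Pablo:4, Simone:5, Veda:5, Yara:4.
The maximum eccentricity is 5, realized for instance by the pair Veda–Omar via Veda – Akira – Chioma – Carol – Cal – Omar. So the diameter is 5.

5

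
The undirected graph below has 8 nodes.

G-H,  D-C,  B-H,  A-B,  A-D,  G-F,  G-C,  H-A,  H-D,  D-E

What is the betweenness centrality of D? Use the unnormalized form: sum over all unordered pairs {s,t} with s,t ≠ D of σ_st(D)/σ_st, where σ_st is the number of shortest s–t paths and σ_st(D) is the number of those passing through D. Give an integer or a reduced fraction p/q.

49/6

Pairs whose geodesics pass through D — C–E: 1; C–A: 1; C–H: 1/2; C–B: 2/3; E–G: 2/2; E–A: 1; E–H: 1; E–B: 2/2; E–F: 2/2.
All other pairs contribute 0.
Summing the contributions gives betweenness(D) = 49/6.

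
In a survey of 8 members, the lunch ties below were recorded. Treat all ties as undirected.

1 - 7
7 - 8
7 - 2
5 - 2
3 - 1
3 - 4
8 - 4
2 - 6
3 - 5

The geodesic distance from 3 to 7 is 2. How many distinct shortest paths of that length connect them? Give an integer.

1

The shortest distance is 2, and the only length-2 path is 3–1–7. So there is exactly 1 shortest path.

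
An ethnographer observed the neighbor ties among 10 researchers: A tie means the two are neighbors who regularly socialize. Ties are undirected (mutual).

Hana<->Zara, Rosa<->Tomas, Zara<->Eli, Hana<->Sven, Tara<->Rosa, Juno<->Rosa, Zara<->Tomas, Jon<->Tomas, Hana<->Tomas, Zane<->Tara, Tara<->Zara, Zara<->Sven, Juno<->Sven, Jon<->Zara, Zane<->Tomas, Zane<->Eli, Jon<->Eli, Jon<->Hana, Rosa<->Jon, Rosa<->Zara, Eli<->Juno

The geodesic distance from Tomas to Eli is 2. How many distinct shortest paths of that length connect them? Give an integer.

3

The shortest distance is 2. The length-2 paths are: Tomas–Zane–Eli; Tomas–Jon–Eli; Tomas–Zara–Eli.
That gives 3 distinct shortest paths.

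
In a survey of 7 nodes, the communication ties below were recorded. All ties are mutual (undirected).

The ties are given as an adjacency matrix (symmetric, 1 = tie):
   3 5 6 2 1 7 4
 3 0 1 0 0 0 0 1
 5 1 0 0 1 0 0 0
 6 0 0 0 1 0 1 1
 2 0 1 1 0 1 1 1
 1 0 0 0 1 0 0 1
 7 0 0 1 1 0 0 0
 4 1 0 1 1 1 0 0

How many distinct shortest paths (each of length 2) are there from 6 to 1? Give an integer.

The shortest distance is 2. The length-2 paths are: 6–2–1; 6–4–1.
That gives 2 distinct shortest paths.

2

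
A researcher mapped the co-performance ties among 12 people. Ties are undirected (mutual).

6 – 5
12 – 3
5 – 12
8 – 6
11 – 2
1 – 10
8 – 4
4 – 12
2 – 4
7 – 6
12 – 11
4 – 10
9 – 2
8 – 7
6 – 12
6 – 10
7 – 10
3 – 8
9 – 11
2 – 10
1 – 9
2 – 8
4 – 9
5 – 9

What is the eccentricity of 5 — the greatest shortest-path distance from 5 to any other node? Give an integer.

Distances from 5: 1:2, 2:2, 3:2, 4:2, 6:1, 7:2, 8:2, 9:1, 10:2, 11:2, 12:1.
The largest is 2 (to 8, 7, 10, 3, 4, 11, 1, and 2), so the eccentricity of 5 is 2.

2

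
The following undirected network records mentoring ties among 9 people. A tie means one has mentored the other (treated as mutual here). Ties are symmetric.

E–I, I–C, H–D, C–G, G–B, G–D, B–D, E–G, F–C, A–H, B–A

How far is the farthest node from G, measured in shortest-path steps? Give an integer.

Distances from G: A:2, B:1, C:1, D:1, E:1, F:2, H:2, I:2.
The largest is 2 (to F, I, H, and A), so the eccentricity of G is 2.

2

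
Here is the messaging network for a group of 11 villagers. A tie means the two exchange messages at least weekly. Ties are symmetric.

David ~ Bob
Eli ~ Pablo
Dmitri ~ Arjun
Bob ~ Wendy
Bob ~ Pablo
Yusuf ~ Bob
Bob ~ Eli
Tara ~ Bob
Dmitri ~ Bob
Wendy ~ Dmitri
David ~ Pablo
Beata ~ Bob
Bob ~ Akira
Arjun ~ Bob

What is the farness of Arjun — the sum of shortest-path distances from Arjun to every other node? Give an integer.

Distances from Arjun: Akira:2, Beata:2, Bob:1, David:2, Dmitri:1, Eli:2, Pablo:2, Tara:2, Wendy:2, Yusuf:2.
Sum = 2 + 2 + 1 + 2 + 1 + 2 + 2 + 2 + 2 + 2 = 18.

18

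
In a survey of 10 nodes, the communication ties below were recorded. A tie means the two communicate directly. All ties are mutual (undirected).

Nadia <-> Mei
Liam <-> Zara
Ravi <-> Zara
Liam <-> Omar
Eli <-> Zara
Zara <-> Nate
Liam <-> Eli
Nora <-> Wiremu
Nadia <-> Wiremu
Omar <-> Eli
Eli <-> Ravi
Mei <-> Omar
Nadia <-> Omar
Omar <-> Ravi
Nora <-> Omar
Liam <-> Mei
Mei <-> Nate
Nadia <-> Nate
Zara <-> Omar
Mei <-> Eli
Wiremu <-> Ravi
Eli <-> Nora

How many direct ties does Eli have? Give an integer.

6

Eli is directly tied to Liam, Mei, Nora, Omar, Ravi, and Zara. That is 6 neighbors, so the degree of Eli is 6.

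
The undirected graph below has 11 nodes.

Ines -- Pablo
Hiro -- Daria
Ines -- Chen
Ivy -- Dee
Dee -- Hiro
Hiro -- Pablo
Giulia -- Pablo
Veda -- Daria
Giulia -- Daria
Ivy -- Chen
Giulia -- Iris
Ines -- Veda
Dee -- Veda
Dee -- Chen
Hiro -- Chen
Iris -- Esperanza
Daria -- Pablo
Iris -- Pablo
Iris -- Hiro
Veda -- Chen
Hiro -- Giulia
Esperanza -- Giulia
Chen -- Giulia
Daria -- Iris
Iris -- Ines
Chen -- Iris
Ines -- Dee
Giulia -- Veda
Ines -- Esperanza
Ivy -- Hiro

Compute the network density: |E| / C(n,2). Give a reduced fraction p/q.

6/11

There are 30 edges and 11 nodes, so the maximum possible is C(11,2) = 55.
Density = 30/55 = 6/11.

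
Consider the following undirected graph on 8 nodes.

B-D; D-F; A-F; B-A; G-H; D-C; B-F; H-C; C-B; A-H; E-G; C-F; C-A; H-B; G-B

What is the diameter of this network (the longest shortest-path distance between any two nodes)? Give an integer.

3

Eccentricity of each node (its greatest distance to any other): A:3, B:2, C:3, D:3, E:3, F:3, G:2, H:2.
The maximum eccentricity is 3, realized for instance by the pair E–C via E – G – H – C. So the diameter is 3.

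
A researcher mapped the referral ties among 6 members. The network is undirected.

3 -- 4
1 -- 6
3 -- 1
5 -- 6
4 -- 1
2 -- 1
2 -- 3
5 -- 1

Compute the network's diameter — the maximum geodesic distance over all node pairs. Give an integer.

2

Eccentricity of each node (its greatest distance to any other): 1:1, 2:2, 3:2, 4:2, 5:2, 6:2.
The maximum eccentricity is 2, realized for instance by the pair 6–4 via 6 – 1 – 4. So the diameter is 2.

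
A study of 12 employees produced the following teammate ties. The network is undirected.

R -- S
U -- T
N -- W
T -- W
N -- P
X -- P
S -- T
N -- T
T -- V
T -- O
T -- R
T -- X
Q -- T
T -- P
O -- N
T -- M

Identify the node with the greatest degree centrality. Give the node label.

T

Degrees — M:1, N:4, O:2, P:3, Q:1, R:2, S:2, T:11, U:1, V:1, W:2, X:2.
The maximum is 11, attained only by T.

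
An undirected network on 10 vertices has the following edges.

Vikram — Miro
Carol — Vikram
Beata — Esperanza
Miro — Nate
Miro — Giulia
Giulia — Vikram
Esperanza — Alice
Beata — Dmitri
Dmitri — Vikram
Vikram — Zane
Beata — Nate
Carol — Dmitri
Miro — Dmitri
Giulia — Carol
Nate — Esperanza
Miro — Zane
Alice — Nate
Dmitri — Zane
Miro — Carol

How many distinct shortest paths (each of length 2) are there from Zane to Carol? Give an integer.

The shortest distance is 2. The length-2 paths are: Zane–Vikram–Carol; Zane–Dmitri–Carol; Zane–Miro–Carol.
That gives 3 distinct shortest paths.

3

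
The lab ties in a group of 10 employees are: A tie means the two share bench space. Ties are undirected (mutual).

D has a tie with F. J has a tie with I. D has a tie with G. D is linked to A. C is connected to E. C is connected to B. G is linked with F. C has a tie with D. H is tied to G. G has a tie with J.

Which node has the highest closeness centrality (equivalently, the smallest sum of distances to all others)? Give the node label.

Farness (sum of distances to all others) for each node — A:23, B:27, C:19, D:15, E:27, F:19, G:16, H:24, I:30, J:22.
The smallest farness is 15, for D, so D has the highest closeness.

D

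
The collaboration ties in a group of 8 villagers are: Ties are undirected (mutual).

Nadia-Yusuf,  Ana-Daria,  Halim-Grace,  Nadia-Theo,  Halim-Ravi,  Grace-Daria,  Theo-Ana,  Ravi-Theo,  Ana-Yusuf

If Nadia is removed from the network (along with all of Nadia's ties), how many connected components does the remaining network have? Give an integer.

Nadia's neighbors (Theo and Yusuf) remain reachable from one another through other ties, so the rest of the network stays in one piece.

1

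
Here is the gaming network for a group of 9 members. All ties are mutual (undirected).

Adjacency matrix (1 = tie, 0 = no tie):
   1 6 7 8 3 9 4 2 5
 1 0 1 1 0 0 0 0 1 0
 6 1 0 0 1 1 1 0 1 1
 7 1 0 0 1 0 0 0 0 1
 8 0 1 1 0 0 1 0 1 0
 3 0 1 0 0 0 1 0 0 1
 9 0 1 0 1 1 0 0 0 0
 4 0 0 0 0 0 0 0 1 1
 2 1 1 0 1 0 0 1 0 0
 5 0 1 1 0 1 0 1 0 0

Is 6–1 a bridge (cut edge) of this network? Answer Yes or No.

Even without that edge, 6 still reaches 1 via 6 – 2 – 1, so the network stays connected. Not a bridge.

No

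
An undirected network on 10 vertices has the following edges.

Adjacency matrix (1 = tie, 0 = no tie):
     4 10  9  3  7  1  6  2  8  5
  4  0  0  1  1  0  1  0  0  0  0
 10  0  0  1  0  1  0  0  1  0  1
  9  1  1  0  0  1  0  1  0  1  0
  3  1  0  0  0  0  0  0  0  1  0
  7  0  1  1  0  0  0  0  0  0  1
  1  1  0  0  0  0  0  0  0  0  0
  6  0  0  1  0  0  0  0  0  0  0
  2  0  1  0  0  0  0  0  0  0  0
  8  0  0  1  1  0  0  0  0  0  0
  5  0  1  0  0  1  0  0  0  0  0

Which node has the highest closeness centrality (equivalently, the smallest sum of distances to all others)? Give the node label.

Farness (sum of distances to all others) for each node — 1:25, 2:24, 3:23, 4:17, 5:23, 6:21, 7:17, 8:19, 9:13, 10:16.
The smallest farness is 13, for 9, so 9 has the highest closeness.

9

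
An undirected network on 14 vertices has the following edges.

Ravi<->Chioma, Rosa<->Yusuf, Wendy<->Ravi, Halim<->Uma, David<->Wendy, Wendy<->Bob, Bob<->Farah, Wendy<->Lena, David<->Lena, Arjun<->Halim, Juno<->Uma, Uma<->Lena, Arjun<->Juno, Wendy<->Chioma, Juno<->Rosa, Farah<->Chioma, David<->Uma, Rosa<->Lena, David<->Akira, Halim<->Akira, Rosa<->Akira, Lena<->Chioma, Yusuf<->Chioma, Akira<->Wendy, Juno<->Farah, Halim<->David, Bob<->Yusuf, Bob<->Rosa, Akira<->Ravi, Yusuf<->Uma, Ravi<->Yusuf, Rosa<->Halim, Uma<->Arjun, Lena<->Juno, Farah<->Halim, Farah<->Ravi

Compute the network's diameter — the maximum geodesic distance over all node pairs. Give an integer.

Eccentricity of each node (its greatest distance to any other): Akira:2, Arjun:3, Bob:3, Chioma:3, David:2, Farah:2, Halim:2, Juno:2, Lena:2, Ravi:3, Rosa:2, Uma:2, Wendy:3, Yusuf:2.
The maximum eccentricity is 3, realized for instance by the pair Wendy–Arjun via Wendy – David – Halim – Arjun. So the diameter is 3.

3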